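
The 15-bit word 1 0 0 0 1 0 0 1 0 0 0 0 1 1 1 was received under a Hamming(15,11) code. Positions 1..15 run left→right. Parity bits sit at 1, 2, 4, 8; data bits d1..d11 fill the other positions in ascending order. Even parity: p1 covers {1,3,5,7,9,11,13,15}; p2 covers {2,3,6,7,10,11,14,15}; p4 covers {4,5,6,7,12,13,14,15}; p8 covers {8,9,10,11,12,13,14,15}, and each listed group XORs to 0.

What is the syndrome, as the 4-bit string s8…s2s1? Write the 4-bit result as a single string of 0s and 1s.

0000

s1 (pos 1,3,5,7,9,11,13,15): 1⊕0⊕1⊕0⊕0⊕0⊕1⊕1 = 0
s2 (pos 2,3,6,7,10,11,14,15): 0⊕0⊕0⊕0⊕0⊕0⊕1⊕1 = 0
s4 (pos 4,5,6,7,12,13,14,15): 0⊕1⊕0⊕0⊕0⊕1⊕1⊕1 = 0
s8 (pos 8,9,10,11,12,13,14,15): 1⊕0⊕0⊕0⊕0⊕1⊕1⊕1 = 0
Syndrome s8…s1 = 0000 → no error.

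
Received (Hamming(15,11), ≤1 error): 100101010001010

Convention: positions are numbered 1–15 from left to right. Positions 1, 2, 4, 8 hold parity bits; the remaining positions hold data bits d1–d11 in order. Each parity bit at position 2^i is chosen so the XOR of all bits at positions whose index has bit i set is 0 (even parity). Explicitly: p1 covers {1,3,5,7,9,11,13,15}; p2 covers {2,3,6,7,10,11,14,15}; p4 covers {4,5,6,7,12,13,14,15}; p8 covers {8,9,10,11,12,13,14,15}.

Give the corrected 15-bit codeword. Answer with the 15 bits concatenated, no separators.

s1 (pos 1,3,5,7,9,11,13,15): 1⊕0⊕0⊕0⊕0⊕0⊕0⊕0 = 1
s2 (pos 2,3,6,7,10,11,14,15): 0⊕0⊕1⊕0⊕0⊕0⊕1⊕0 = 0
s4 (pos 4,5,6,7,12,13,14,15): 1⊕0⊕1⊕0⊕1⊕0⊕1⊕0 = 0
s8 (pos 8,9,10,11,12,13,14,15): 1⊕0⊕0⊕0⊕1⊕0⊕1⊕0 = 1
Syndrome s8…s1 = 1001 → error at position 9.
Flip position 9: 100101010001010 → 100101011001010

100101011001010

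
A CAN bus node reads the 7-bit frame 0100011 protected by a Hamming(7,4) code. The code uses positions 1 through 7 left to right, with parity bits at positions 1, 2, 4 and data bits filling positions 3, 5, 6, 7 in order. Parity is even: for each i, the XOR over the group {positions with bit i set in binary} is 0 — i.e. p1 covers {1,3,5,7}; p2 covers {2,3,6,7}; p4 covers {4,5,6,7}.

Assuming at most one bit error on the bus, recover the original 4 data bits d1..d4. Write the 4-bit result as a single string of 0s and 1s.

1011

s1 (pos 1,3,5,7): 0⊕0⊕0⊕1 = 1
s2 (pos 2,3,6,7): 1⊕0⊕1⊕1 = 1
s4 (pos 4,5,6,7): 0⊕0⊕1⊕1 = 0
Syndrome s4…s1 = 011 → error at position 3.
Flip position 3: 0100011 → 0110011
Read data bits from positions 3,5,6,7: 1011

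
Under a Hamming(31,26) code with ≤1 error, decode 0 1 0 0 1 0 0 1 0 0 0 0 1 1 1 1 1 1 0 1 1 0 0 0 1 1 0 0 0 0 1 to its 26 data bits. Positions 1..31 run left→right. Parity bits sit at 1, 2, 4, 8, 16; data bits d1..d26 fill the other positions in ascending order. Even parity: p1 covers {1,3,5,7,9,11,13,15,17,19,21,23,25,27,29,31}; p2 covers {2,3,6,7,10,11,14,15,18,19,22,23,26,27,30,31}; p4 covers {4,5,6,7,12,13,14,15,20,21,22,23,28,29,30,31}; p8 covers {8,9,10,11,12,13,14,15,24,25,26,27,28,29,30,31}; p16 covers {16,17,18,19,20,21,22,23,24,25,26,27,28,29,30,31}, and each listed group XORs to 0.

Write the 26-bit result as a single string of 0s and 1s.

01000000011110110001100001

s1 (pos 1,3,5,7,9,11,13,15,17,19,21,23,25,27,29,31): 0⊕0⊕1⊕0⊕0⊕0⊕1⊕1⊕1⊕0⊕1⊕0⊕1⊕0⊕0⊕1 = 1
s2 (pos 2,3,6,7,10,11,14,15,18,19,22,23,26,27,30,31): 1⊕0⊕0⊕0⊕0⊕0⊕1⊕1⊕1⊕0⊕0⊕0⊕1⊕0⊕0⊕1 = 0
s4 (pos 4,5,6,7,12,13,14,15,20,21,22,23,28,29,30,31): 0⊕1⊕0⊕0⊕0⊕1⊕1⊕1⊕1⊕1⊕0⊕0⊕0⊕0⊕0⊕1 = 1
s8 (pos 8,9,10,11,12,13,14,15,24,25,26,27,28,29,30,31): 1⊕0⊕0⊕0⊕0⊕1⊕1⊕1⊕0⊕1⊕1⊕0⊕0⊕0⊕0⊕1 = 1
s16 (pos 16,17,18,19,20,21,22,23,24,25,26,27,28,29,30,31): 1⊕1⊕1⊕0⊕1⊕1⊕0⊕0⊕0⊕1⊕1⊕0⊕0⊕0⊕0⊕1 = 0
Syndrome s16…s1 = 01101 → error at position 13.
Flip position 13: 0100100100001111110110001100001 → 0100100100000111110110001100001
Read data bits from positions 3,5,6,7,9,10,11,12,13,14,15,17,18,19,20,21,22,23,24,25,26,27,28,29,30,31: 01000000011110110001100001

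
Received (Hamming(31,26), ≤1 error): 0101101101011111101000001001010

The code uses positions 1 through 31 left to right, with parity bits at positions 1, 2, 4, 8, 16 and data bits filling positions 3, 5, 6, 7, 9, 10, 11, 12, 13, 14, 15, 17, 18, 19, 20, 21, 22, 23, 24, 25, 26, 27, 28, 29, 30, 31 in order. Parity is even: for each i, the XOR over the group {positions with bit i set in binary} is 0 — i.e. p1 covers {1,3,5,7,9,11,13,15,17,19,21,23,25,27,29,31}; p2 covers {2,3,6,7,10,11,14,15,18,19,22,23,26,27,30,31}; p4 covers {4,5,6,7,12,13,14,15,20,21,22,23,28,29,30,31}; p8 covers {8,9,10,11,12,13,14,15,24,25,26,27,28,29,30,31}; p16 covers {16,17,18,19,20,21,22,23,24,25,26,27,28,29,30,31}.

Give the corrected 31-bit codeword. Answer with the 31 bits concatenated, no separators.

0101101101011101101000001001010

s1 (pos 1,3,5,7,9,11,13,15,17,19,21,23,25,27,29,31): 0⊕0⊕1⊕1⊕0⊕0⊕1⊕1⊕1⊕1⊕0⊕0⊕1⊕0⊕0⊕0 = 1
s2 (pos 2,3,6,7,10,11,14,15,18,19,22,23,26,27,30,31): 1⊕0⊕0⊕1⊕1⊕0⊕1⊕1⊕0⊕1⊕0⊕0⊕0⊕0⊕1⊕0 = 1
s4 (pos 4,5,6,7,12,13,14,15,20,21,22,23,28,29,30,31): 1⊕1⊕0⊕1⊕1⊕1⊕1⊕1⊕0⊕0⊕0⊕0⊕1⊕0⊕1⊕0 = 1
s8 (pos 8,9,10,11,12,13,14,15,24,25,26,27,28,29,30,31): 1⊕0⊕1⊕0⊕1⊕1⊕1⊕1⊕0⊕1⊕0⊕0⊕1⊕0⊕1⊕0 = 1
s16 (pos 16,17,18,19,20,21,22,23,24,25,26,27,28,29,30,31): 1⊕1⊕0⊕1⊕0⊕0⊕0⊕0⊕0⊕1⊕0⊕0⊕1⊕0⊕1⊕0 = 0
Syndrome s16…s1 = 01111 → error at position 15.
Flip position 15: 0101101101011111101000001001010 → 0101101101011101101000001001010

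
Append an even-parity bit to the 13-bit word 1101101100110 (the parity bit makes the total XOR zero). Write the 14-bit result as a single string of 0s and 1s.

11011011001100

XOR of the 13 data bits: 1⊕1⊕0⊕1⊕1⊕0⊕1⊕1⊕0⊕0⊕1⊕1⊕0 = 0
Parity bit = 0 (so all 14 bits XOR to 0).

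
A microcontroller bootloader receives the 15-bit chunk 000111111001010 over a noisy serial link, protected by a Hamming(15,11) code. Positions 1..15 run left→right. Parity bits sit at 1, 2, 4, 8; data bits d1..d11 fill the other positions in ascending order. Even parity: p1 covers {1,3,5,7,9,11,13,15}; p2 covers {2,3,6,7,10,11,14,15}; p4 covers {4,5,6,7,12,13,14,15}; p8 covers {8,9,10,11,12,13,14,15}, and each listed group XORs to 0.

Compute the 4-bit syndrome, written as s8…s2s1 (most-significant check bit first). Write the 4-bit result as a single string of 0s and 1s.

0011

s1 (pos 1,3,5,7,9,11,13,15): 0⊕0⊕1⊕1⊕1⊕0⊕0⊕0 = 1
s2 (pos 2,3,6,7,10,11,14,15): 0⊕0⊕1⊕1⊕0⊕0⊕1⊕0 = 1
s4 (pos 4,5,6,7,12,13,14,15): 1⊕1⊕1⊕1⊕1⊕0⊕1⊕0 = 0
s8 (pos 8,9,10,11,12,13,14,15): 1⊕1⊕0⊕0⊕1⊕0⊕1⊕0 = 0
Syndrome s8…s1 = 0011 → error at position 3.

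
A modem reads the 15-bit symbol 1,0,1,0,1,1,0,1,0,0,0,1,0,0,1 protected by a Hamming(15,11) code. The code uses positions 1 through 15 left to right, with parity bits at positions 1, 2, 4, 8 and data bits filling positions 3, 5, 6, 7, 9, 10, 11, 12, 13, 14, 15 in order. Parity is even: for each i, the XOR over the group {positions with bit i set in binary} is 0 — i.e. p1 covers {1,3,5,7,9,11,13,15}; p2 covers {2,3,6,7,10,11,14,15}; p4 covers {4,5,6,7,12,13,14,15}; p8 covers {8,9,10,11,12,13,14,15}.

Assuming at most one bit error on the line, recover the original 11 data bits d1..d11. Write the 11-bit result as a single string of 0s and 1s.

s1 (pos 1,3,5,7,9,11,13,15): 1⊕1⊕1⊕0⊕0⊕0⊕0⊕1 = 0
s2 (pos 2,3,6,7,10,11,14,15): 0⊕1⊕1⊕0⊕0⊕0⊕0⊕1 = 1
s4 (pos 4,5,6,7,12,13,14,15): 0⊕1⊕1⊕0⊕1⊕0⊕0⊕1 = 0
s8 (pos 8,9,10,11,12,13,14,15): 1⊕0⊕0⊕0⊕1⊕0⊕0⊕1 = 1
Syndrome s8…s1 = 1010 → error at position 10.
Flip position 10: 101011010001001 → 101011010101001
Read data bits from positions 3,5,6,7,9,10,11,12,13,14,15: 11100101001

11100101001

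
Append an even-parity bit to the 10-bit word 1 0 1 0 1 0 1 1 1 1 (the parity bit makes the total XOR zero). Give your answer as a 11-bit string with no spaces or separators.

10101011111

XOR of the 10 data bits: 1⊕0⊕1⊕0⊕1⊕0⊕1⊕1⊕1⊕1 = 1
Parity bit = 1 (so all 11 bits XOR to 0).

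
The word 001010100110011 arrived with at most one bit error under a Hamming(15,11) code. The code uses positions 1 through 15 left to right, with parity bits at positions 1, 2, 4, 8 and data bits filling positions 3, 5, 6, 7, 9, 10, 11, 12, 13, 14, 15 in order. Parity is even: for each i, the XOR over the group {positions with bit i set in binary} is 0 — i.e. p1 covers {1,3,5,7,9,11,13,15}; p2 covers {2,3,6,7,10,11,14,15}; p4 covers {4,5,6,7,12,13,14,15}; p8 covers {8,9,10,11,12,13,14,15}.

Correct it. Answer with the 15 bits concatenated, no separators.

s1 (pos 1,3,5,7,9,11,13,15): 0⊕1⊕1⊕1⊕0⊕1⊕0⊕1 = 1
s2 (pos 2,3,6,7,10,11,14,15): 0⊕1⊕0⊕1⊕1⊕1⊕1⊕1 = 0
s4 (pos 4,5,6,7,12,13,14,15): 0⊕1⊕0⊕1⊕0⊕0⊕1⊕1 = 0
s8 (pos 8,9,10,11,12,13,14,15): 0⊕0⊕1⊕1⊕0⊕0⊕1⊕1 = 0
Syndrome s8…s1 = 0001 → error at position 1.
Flip position 1: 001010100110011 → 101010100110011

101010100110011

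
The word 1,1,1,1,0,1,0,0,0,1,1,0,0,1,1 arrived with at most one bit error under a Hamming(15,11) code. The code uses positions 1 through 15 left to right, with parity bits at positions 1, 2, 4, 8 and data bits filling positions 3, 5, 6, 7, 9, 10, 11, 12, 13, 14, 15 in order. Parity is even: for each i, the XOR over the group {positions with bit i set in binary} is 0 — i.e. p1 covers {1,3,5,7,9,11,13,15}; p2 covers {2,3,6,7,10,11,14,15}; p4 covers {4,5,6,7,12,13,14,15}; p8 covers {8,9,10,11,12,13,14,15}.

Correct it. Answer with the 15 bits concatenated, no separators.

s1 (pos 1,3,5,7,9,11,13,15): 1⊕1⊕0⊕0⊕0⊕1⊕0⊕1 = 0
s2 (pos 2,3,6,7,10,11,14,15): 1⊕1⊕1⊕0⊕1⊕1⊕1⊕1 = 1
s4 (pos 4,5,6,7,12,13,14,15): 1⊕0⊕1⊕0⊕0⊕0⊕1⊕1 = 0
s8 (pos 8,9,10,11,12,13,14,15): 0⊕0⊕1⊕1⊕0⊕0⊕1⊕1 = 0
Syndrome s8…s1 = 0010 → error at position 2.
Flip position 2: 111101000110011 → 101101000110011

101101000110011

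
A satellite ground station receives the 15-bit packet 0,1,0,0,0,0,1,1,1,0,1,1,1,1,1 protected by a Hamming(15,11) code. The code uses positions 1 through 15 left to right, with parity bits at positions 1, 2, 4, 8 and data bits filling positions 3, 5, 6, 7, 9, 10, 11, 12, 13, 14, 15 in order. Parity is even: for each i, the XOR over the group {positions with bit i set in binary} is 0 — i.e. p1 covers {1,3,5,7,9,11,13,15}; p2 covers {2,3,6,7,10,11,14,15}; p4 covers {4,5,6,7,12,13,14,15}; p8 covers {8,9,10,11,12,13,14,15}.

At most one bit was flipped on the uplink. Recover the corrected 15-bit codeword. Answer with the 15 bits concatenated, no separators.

010000111011110

s1 (pos 1,3,5,7,9,11,13,15): 0⊕0⊕0⊕1⊕1⊕1⊕1⊕1 = 1
s2 (pos 2,3,6,7,10,11,14,15): 1⊕0⊕0⊕1⊕0⊕1⊕1⊕1 = 1
s4 (pos 4,5,6,7,12,13,14,15): 0⊕0⊕0⊕1⊕1⊕1⊕1⊕1 = 1
s8 (pos 8,9,10,11,12,13,14,15): 1⊕1⊕0⊕1⊕1⊕1⊕1⊕1 = 1
Syndrome s8…s1 = 1111 → error at position 15.
Flip position 15: 010000111011111 → 010000111011110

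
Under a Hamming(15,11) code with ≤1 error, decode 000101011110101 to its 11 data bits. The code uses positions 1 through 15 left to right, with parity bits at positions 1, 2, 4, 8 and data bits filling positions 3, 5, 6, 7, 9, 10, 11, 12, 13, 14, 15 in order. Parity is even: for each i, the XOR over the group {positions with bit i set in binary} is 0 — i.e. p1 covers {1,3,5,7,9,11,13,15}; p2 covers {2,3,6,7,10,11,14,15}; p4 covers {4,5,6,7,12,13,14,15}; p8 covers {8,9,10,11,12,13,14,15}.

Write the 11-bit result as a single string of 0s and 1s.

00101110101

s1 (pos 1,3,5,7,9,11,13,15): 0⊕0⊕0⊕0⊕1⊕1⊕1⊕1 = 0
s2 (pos 2,3,6,7,10,11,14,15): 0⊕0⊕1⊕0⊕1⊕1⊕0⊕1 = 0
s4 (pos 4,5,6,7,12,13,14,15): 1⊕0⊕1⊕0⊕0⊕1⊕0⊕1 = 0
s8 (pos 8,9,10,11,12,13,14,15): 1⊕1⊕1⊕1⊕0⊕1⊕0⊕1 = 0
Syndrome s8…s1 = 0000 → no error.
Read data bits from positions 3,5,6,7,9,10,11,12,13,14,15: 00101110101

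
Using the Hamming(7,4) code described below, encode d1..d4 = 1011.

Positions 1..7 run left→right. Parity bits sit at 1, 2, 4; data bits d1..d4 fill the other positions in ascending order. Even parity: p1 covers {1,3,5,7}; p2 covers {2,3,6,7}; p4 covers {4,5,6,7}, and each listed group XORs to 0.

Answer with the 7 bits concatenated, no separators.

Place data at non-parity positions: p1 p2 1 p4 0 1 1
p1 (pos 1,3,5,7): XOR of data positions = 1⊕0⊕1 = 0
p2 (pos 2,3,6,7): XOR of data positions = 1⊕1⊕1 = 1
p4 (pos 4,5,6,7): XOR of data positions = 0⊕1⊕1 = 0
Codeword: 0110011

0110011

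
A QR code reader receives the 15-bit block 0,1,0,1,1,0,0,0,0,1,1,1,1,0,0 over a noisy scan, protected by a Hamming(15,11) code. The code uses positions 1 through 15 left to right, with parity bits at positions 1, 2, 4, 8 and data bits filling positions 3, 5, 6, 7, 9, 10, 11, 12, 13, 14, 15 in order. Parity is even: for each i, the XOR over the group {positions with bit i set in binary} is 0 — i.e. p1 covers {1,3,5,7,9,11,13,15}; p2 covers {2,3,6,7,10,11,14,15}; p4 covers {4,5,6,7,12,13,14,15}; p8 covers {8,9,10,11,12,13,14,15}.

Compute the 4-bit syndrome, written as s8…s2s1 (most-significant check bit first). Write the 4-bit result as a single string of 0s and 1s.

0011

s1 (pos 1,3,5,7,9,11,13,15): 0⊕0⊕1⊕0⊕0⊕1⊕1⊕0 = 1
s2 (pos 2,3,6,7,10,11,14,15): 1⊕0⊕0⊕0⊕1⊕1⊕0⊕0 = 1
s4 (pos 4,5,6,7,12,13,14,15): 1⊕1⊕0⊕0⊕1⊕1⊕0⊕0 = 0
s8 (pos 8,9,10,11,12,13,14,15): 0⊕0⊕1⊕1⊕1⊕1⊕0⊕0 = 0
Syndrome s8…s1 = 0011 → error at position 3.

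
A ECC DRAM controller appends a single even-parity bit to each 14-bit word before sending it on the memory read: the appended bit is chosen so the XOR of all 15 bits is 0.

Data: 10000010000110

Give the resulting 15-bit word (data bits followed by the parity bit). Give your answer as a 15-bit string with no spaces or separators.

100000100001100

XOR of the 14 data bits: 1⊕0⊕0⊕0⊕0⊕0⊕1⊕0⊕0⊕0⊕0⊕1⊕1⊕0 = 0
Parity bit = 0 (so all 15 bits XOR to 0).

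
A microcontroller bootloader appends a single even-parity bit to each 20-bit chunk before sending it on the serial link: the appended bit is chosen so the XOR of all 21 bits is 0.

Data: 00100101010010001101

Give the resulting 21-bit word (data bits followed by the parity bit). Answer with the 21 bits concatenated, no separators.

001001010100100011010

XOR of the 20 data bits: 0⊕0⊕1⊕0⊕0⊕1⊕0⊕1⊕0⊕1⊕0⊕0⊕1⊕0⊕0⊕0⊕1⊕1⊕0⊕1 = 0
Parity bit = 0 (so all 21 bits XOR to 0).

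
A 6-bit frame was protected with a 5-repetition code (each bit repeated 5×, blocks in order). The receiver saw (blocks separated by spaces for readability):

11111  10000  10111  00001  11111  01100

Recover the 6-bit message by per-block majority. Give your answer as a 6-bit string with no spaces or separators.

101010

Block 1 (11111): 5 ones → 1
Block 2 (10000): 1 one → 0
Block 3 (10111): 4 ones → 1
Block 4 (00001): 1 one → 0
Block 5 (11111): 5 ones → 1
Block 6 (01100): 2 ones → 0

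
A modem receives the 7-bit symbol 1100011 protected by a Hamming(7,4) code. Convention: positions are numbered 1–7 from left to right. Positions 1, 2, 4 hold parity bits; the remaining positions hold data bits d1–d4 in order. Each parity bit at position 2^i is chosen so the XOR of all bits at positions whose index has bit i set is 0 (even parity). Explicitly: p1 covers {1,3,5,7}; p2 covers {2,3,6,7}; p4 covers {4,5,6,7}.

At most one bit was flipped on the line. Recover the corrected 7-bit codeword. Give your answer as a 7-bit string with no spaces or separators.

s1 (pos 1,3,5,7): 1⊕0⊕0⊕1 = 0
s2 (pos 2,3,6,7): 1⊕0⊕1⊕1 = 1
s4 (pos 4,5,6,7): 0⊕0⊕1⊕1 = 0
Syndrome s4…s1 = 010 → error at position 2.
Flip position 2: 1100011 → 1000011

1000011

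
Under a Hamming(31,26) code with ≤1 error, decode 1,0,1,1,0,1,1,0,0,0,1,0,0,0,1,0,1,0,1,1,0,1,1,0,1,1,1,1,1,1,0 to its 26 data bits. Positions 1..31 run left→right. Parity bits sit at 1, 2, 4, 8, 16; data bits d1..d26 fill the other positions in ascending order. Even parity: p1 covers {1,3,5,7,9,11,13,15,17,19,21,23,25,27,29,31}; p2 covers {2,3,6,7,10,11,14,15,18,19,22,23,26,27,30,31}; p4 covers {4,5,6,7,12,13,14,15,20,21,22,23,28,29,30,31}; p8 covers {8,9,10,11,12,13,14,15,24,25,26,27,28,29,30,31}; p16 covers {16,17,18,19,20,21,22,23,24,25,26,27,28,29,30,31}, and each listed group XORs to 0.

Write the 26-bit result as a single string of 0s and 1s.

s1 (pos 1,3,5,7,9,11,13,15,17,19,21,23,25,27,29,31): 1⊕1⊕0⊕1⊕0⊕1⊕0⊕1⊕1⊕1⊕0⊕1⊕1⊕1⊕1⊕0 = 1
s2 (pos 2,3,6,7,10,11,14,15,18,19,22,23,26,27,30,31): 0⊕1⊕1⊕1⊕0⊕1⊕0⊕1⊕0⊕1⊕1⊕1⊕1⊕1⊕1⊕0 = 1
s4 (pos 4,5,6,7,12,13,14,15,20,21,22,23,28,29,30,31): 1⊕0⊕1⊕1⊕0⊕0⊕0⊕1⊕1⊕0⊕1⊕1⊕1⊕1⊕1⊕0 = 0
s8 (pos 8,9,10,11,12,13,14,15,24,25,26,27,28,29,30,31): 0⊕0⊕0⊕1⊕0⊕0⊕0⊕1⊕0⊕1⊕1⊕1⊕1⊕1⊕1⊕0 = 0
s16 (pos 16,17,18,19,20,21,22,23,24,25,26,27,28,29,30,31): 0⊕1⊕0⊕1⊕1⊕0⊕1⊕1⊕0⊕1⊕1⊕1⊕1⊕1⊕1⊕0 = 1
Syndrome s16…s1 = 10011 → error at position 19.
Flip position 19: 1011011000100010101101101111110 → 1011011000100010100101101111110
Read data bits from positions 3,5,6,7,9,10,11,12,13,14,15,17,18,19,20,21,22,23,24,25,26,27,28,29,30,31: 10110010001100101101111110

10110010001100101101111110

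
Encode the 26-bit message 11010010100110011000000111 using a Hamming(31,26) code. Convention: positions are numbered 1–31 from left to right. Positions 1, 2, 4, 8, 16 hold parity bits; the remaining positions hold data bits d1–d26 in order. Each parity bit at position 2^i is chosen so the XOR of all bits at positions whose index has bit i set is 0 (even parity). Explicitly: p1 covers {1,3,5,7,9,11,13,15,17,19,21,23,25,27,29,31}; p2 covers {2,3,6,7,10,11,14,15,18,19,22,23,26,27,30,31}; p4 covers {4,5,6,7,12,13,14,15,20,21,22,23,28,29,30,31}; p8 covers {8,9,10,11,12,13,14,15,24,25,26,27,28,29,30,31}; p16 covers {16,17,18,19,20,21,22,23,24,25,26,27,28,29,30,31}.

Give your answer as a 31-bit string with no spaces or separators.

1110101100101001110011000000111

Place data at non-parity positions: p1 p2 1 p4 1 0 1 p8 0 0 1 0 1 0 0 p16 1 1 0 0 1 1 0 0 0 0 0 0 1 1 1
p1 (pos 1,3,5,7,9,11,13,15,17,19,21,23,25,27,29,31): XOR of data positions = 1⊕1⊕1⊕0⊕1⊕1⊕0⊕1⊕0⊕1⊕0⊕0⊕0⊕1⊕1 = 1
p2 (pos 2,3,6,7,10,11,14,15,18,19,22,23,26,27,30,31): XOR of data positions = 1⊕0⊕1⊕0⊕1⊕0⊕0⊕1⊕0⊕1⊕0⊕0⊕0⊕1⊕1 = 1
p4 (pos 4,5,6,7,12,13,14,15,20,21,22,23,28,29,30,31): XOR of data positions = 1⊕0⊕1⊕0⊕1⊕0⊕0⊕0⊕1⊕1⊕0⊕0⊕1⊕1⊕1 = 0
p8 (pos 8,9,10,11,12,13,14,15,24,25,26,27,28,29,30,31): XOR of data positions = 0⊕0⊕1⊕0⊕1⊕0⊕0⊕0⊕0⊕0⊕0⊕0⊕1⊕1⊕1 = 1
p16 (pos 16,17,18,19,20,21,22,23,24,25,26,27,28,29,30,31): XOR of data positions = 1⊕1⊕0⊕0⊕1⊕1⊕0⊕0⊕0⊕0⊕0⊕0⊕1⊕1⊕1 = 1
Codeword: 1110101100101001110011000000111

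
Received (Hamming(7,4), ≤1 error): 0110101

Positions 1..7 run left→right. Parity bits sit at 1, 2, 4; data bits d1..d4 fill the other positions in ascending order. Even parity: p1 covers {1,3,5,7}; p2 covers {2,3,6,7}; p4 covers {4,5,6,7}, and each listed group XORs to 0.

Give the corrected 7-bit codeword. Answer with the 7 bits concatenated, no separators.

0100101

s1 (pos 1,3,5,7): 0⊕1⊕1⊕1 = 1
s2 (pos 2,3,6,7): 1⊕1⊕0⊕1 = 1
s4 (pos 4,5,6,7): 0⊕1⊕0⊕1 = 0
Syndrome s4…s1 = 011 → error at position 3.
Flip position 3: 0110101 → 0100101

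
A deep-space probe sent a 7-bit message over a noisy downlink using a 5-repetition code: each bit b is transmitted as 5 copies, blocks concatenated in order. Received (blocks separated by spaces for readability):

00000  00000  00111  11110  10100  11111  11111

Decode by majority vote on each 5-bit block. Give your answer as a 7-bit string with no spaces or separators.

Block 1 (00000): 0 ones → 0
Block 2 (00000): 0 ones → 0
Block 3 (00111): 3 ones → 1
Block 4 (11110): 4 ones → 1
Block 5 (10100): 2 ones → 0
Block 6 (11111): 5 ones → 1
Block 7 (11111): 5 ones → 1

0011011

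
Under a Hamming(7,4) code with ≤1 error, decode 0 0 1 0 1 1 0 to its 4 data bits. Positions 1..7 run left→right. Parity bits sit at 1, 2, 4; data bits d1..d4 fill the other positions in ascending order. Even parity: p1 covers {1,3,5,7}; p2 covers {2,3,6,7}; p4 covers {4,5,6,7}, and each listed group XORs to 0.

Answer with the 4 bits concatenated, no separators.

1110

s1 (pos 1,3,5,7): 0⊕1⊕1⊕0 = 0
s2 (pos 2,3,6,7): 0⊕1⊕1⊕0 = 0
s4 (pos 4,5,6,7): 0⊕1⊕1⊕0 = 0
Syndrome s4…s1 = 000 → no error.
Read data bits from positions 3,5,6,7: 1110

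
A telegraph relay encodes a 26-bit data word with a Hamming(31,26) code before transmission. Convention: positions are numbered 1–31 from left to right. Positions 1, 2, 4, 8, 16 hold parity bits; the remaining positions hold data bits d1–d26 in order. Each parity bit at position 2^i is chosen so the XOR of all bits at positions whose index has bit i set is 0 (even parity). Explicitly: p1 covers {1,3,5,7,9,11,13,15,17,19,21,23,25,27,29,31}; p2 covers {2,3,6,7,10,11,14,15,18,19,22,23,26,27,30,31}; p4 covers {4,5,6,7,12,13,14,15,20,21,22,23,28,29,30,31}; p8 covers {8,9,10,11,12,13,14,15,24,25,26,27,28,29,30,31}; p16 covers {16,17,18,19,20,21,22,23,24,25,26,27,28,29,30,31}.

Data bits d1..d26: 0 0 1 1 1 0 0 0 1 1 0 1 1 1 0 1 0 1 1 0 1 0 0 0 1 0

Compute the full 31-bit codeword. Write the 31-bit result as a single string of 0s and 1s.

Place data at non-parity positions: p1 p2 0 p4 0 1 1 p8 1 0 0 0 1 1 0 p16 1 1 1 0 1 0 1 1 0 1 0 0 0 1 0
p1 (pos 1,3,5,7,9,11,13,15,17,19,21,23,25,27,29,31): XOR of data positions = 0⊕0⊕1⊕1⊕0⊕1⊕0⊕1⊕1⊕1⊕1⊕0⊕0⊕0⊕0 = 1
p2 (pos 2,3,6,7,10,11,14,15,18,19,22,23,26,27,30,31): XOR of data positions = 0⊕1⊕1⊕0⊕0⊕1⊕0⊕1⊕1⊕0⊕1⊕1⊕0⊕1⊕0 = 0
p4 (pos 4,5,6,7,12,13,14,15,20,21,22,23,28,29,30,31): XOR of data positions = 0⊕1⊕1⊕0⊕1⊕1⊕0⊕0⊕1⊕0⊕1⊕0⊕0⊕1⊕0 = 1
p8 (pos 8,9,10,11,12,13,14,15,24,25,26,27,28,29,30,31): XOR of data positions = 1⊕0⊕0⊕0⊕1⊕1⊕0⊕1⊕0⊕1⊕0⊕0⊕0⊕1⊕0 = 0
p16 (pos 16,17,18,19,20,21,22,23,24,25,26,27,28,29,30,31): XOR of data positions = 1⊕1⊕1⊕0⊕1⊕0⊕1⊕1⊕0⊕1⊕0⊕0⊕0⊕1⊕0 = 0
Codeword: 1001011010001100111010110100010

1001011010001100111010110100010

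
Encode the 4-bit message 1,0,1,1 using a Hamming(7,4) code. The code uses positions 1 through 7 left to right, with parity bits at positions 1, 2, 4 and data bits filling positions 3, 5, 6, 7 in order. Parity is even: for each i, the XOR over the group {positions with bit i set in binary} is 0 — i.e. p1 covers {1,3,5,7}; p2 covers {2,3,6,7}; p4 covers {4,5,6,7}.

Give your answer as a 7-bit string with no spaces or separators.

0110011

Place data at non-parity positions: p1 p2 1 p4 0 1 1
p1 (pos 1,3,5,7): XOR of data positions = 1⊕0⊕1 = 0
p2 (pos 2,3,6,7): XOR of data positions = 1⊕1⊕1 = 1
p4 (pos 4,5,6,7): XOR of data positions = 0⊕1⊕1 = 0
Codeword: 0110011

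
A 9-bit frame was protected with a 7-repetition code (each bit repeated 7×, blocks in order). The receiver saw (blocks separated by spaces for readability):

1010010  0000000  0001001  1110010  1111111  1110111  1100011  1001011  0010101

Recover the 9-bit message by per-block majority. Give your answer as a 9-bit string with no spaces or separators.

000111110

Block 1 (1010010): 3 ones → 0
Block 2 (0000000): 0 ones → 0
Block 3 (0001001): 2 ones → 0
Block 4 (1110010): 4 ones → 1
Block 5 (1111111): 7 ones → 1
Block 6 (1110111): 6 ones → 1
Block 7 (1100011): 4 ones → 1
Block 8 (1001011): 4 ones → 1
Block 9 (0010101): 3 ones → 0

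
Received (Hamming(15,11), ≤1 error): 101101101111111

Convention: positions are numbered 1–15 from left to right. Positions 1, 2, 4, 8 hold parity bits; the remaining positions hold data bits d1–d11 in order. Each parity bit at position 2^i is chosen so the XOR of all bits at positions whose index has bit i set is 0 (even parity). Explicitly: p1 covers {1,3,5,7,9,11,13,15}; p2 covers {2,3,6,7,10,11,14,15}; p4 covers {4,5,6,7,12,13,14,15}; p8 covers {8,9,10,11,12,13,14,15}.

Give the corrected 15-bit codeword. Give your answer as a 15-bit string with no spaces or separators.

s1 (pos 1,3,5,7,9,11,13,15): 1⊕1⊕0⊕1⊕1⊕1⊕1⊕1 = 1
s2 (pos 2,3,6,7,10,11,14,15): 0⊕1⊕1⊕1⊕1⊕1⊕1⊕1 = 1
s4 (pos 4,5,6,7,12,13,14,15): 1⊕0⊕1⊕1⊕1⊕1⊕1⊕1 = 1
s8 (pos 8,9,10,11,12,13,14,15): 0⊕1⊕1⊕1⊕1⊕1⊕1⊕1 = 1
Syndrome s8…s1 = 1111 → error at position 15.
Flip position 15: 101101101111111 → 101101101111110

101101101111110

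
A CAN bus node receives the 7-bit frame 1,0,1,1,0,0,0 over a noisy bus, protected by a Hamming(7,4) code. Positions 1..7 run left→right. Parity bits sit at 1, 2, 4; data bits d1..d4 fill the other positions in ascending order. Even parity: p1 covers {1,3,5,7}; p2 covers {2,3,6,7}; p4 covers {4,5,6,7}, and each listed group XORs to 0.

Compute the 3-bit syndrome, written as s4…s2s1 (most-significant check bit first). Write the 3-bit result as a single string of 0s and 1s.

110

s1 (pos 1,3,5,7): 1⊕1⊕0⊕0 = 0
s2 (pos 2,3,6,7): 0⊕1⊕0⊕0 = 1
s4 (pos 4,5,6,7): 1⊕0⊕0⊕0 = 1
Syndrome s4…s1 = 110 → error at position 6.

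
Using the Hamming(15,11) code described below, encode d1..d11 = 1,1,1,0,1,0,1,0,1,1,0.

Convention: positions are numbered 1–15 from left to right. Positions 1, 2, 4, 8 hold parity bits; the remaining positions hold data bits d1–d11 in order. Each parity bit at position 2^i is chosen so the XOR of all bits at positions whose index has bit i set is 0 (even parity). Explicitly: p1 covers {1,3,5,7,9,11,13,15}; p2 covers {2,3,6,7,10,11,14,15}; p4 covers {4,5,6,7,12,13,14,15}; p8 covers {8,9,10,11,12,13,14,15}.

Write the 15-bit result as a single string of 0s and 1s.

101011001010110

Place data at non-parity positions: p1 p2 1 p4 1 1 0 p8 1 0 1 0 1 1 0
p1 (pos 1,3,5,7,9,11,13,15): XOR of data positions = 1⊕1⊕0⊕1⊕1⊕1⊕0 = 1
p2 (pos 2,3,6,7,10,11,14,15): XOR of data positions = 1⊕1⊕0⊕0⊕1⊕1⊕0 = 0
p4 (pos 4,5,6,7,12,13,14,15): XOR of data positions = 1⊕1⊕0⊕0⊕1⊕1⊕0 = 0
p8 (pos 8,9,10,11,12,13,14,15): XOR of data positions = 1⊕0⊕1⊕0⊕1⊕1⊕0 = 0
Codeword: 101011001010110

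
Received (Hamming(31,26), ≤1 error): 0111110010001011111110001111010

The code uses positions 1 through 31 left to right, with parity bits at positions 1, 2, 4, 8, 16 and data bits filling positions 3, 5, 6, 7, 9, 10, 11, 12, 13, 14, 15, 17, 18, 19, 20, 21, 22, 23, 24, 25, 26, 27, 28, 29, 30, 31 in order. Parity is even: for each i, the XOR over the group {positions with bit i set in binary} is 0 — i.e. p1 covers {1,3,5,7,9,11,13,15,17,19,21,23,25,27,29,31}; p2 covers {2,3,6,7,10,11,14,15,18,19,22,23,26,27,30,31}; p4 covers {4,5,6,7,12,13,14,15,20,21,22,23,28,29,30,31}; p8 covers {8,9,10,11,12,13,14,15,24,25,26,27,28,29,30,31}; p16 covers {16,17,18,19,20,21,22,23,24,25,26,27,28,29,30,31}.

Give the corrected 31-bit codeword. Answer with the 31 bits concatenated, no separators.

0111110010001011111111001111010

s1 (pos 1,3,5,7,9,11,13,15,17,19,21,23,25,27,29,31): 0⊕1⊕1⊕0⊕1⊕0⊕1⊕1⊕1⊕1⊕1⊕0⊕1⊕1⊕0⊕0 = 0
s2 (pos 2,3,6,7,10,11,14,15,18,19,22,23,26,27,30,31): 1⊕1⊕1⊕0⊕0⊕0⊕0⊕1⊕1⊕1⊕0⊕0⊕1⊕1⊕1⊕0 = 1
s4 (pos 4,5,6,7,12,13,14,15,20,21,22,23,28,29,30,31): 1⊕1⊕1⊕0⊕0⊕1⊕0⊕1⊕1⊕1⊕0⊕0⊕1⊕0⊕1⊕0 = 1
s8 (pos 8,9,10,11,12,13,14,15,24,25,26,27,28,29,30,31): 0⊕1⊕0⊕0⊕0⊕1⊕0⊕1⊕0⊕1⊕1⊕1⊕1⊕0⊕1⊕0 = 0
s16 (pos 16,17,18,19,20,21,22,23,24,25,26,27,28,29,30,31): 1⊕1⊕1⊕1⊕1⊕1⊕0⊕0⊕0⊕1⊕1⊕1⊕1⊕0⊕1⊕0 = 1
Syndrome s16…s1 = 10110 → error at position 22.
Flip position 22: 0111110010001011111110001111010 → 0111110010001011111111001111010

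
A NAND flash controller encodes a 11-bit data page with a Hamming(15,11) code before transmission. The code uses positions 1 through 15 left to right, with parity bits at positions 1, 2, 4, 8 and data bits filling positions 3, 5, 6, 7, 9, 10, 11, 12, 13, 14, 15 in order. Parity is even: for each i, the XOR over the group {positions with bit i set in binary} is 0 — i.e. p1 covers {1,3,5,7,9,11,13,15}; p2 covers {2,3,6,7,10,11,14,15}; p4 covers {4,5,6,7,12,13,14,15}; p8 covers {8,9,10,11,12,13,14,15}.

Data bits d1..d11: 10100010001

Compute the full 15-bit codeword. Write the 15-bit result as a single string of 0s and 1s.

Place data at non-parity positions: p1 p2 1 p4 0 1 0 p8 0 0 1 0 0 0 1
p1 (pos 1,3,5,7,9,11,13,15): XOR of data positions = 1⊕0⊕0⊕0⊕1⊕0⊕1 = 1
p2 (pos 2,3,6,7,10,11,14,15): XOR of data positions = 1⊕1⊕0⊕0⊕1⊕0⊕1 = 0
p4 (pos 4,5,6,7,12,13,14,15): XOR of data positions = 0⊕1⊕0⊕0⊕0⊕0⊕1 = 0
p8 (pos 8,9,10,11,12,13,14,15): XOR of data positions = 0⊕0⊕1⊕0⊕0⊕0⊕1 = 0
Codeword: 101001000010001

101001000010001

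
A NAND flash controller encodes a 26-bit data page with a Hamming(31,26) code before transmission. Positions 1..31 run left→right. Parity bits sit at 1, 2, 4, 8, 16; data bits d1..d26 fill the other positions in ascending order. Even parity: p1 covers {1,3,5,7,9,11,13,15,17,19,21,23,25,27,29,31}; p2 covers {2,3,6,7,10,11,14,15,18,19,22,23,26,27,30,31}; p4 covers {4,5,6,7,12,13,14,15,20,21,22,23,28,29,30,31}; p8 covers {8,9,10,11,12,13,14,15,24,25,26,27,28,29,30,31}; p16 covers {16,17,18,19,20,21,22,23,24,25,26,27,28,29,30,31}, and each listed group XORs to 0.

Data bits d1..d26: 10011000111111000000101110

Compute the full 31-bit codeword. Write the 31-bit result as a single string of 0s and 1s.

0011001010001111111000000101110

Place data at non-parity positions: p1 p2 1 p4 0 0 1 p8 1 0 0 0 1 1 1 p16 1 1 1 0 0 0 0 0 0 1 0 1 1 1 0
p1 (pos 1,3,5,7,9,11,13,15,17,19,21,23,25,27,29,31): XOR of data positions = 1⊕0⊕1⊕1⊕0⊕1⊕1⊕1⊕1⊕0⊕0⊕0⊕0⊕1⊕0 = 0
p2 (pos 2,3,6,7,10,11,14,15,18,19,22,23,26,27,30,31): XOR of data positions = 1⊕0⊕1⊕0⊕0⊕1⊕1⊕1⊕1⊕0⊕0⊕1⊕0⊕1⊕0 = 0
p4 (pos 4,5,6,7,12,13,14,15,20,21,22,23,28,29,30,31): XOR of data positions = 0⊕0⊕1⊕0⊕1⊕1⊕1⊕0⊕0⊕0⊕0⊕1⊕1⊕1⊕0 = 1
p8 (pos 8,9,10,11,12,13,14,15,24,25,26,27,28,29,30,31): XOR of data positions = 1⊕0⊕0⊕0⊕1⊕1⊕1⊕0⊕0⊕1⊕0⊕1⊕1⊕1⊕0 = 0
p16 (pos 16,17,18,19,20,21,22,23,24,25,26,27,28,29,30,31): XOR of data positions = 1⊕1⊕1⊕0⊕0⊕0⊕0⊕0⊕0⊕1⊕0⊕1⊕1⊕1⊕0 = 1
Codeword: 0011001010001111111000000101110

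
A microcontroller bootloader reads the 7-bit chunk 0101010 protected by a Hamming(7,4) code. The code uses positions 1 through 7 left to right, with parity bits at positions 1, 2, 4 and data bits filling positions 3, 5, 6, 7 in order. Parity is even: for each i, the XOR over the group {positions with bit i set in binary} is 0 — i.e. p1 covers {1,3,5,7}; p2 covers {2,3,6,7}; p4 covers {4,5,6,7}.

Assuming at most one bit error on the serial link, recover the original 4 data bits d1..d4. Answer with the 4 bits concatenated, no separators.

s1 (pos 1,3,5,7): 0⊕0⊕0⊕0 = 0
s2 (pos 2,3,6,7): 1⊕0⊕1⊕0 = 0
s4 (pos 4,5,6,7): 1⊕0⊕1⊕0 = 0
Syndrome s4…s1 = 000 → no error.
Read data bits from positions 3,5,6,7: 0010

0010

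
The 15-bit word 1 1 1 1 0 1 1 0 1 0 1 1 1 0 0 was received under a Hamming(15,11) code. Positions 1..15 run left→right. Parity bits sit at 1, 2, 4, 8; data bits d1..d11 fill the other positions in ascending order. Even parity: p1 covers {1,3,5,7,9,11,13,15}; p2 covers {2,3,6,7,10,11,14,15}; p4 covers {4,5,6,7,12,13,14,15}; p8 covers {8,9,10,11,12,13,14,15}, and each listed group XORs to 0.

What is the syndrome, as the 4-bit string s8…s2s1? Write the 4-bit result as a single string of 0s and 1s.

s1 (pos 1,3,5,7,9,11,13,15): 1⊕1⊕0⊕1⊕1⊕1⊕1⊕0 = 0
s2 (pos 2,3,6,7,10,11,14,15): 1⊕1⊕1⊕1⊕0⊕1⊕0⊕0 = 1
s4 (pos 4,5,6,7,12,13,14,15): 1⊕0⊕1⊕1⊕1⊕1⊕0⊕0 = 1
s8 (pos 8,9,10,11,12,13,14,15): 0⊕1⊕0⊕1⊕1⊕1⊕0⊕0 = 0
Syndrome s8…s1 = 0110 → error at position 6.

0110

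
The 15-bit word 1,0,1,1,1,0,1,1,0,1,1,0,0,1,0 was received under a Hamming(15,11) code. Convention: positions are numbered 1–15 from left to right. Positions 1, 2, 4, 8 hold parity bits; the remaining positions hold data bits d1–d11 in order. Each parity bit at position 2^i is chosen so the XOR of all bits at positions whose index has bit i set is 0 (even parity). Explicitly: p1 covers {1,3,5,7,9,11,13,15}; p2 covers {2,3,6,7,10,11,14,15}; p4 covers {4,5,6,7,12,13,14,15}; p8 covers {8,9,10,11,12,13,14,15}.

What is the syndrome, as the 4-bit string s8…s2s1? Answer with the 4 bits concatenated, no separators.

s1 (pos 1,3,5,7,9,11,13,15): 1⊕1⊕1⊕1⊕0⊕1⊕0⊕0 = 1
s2 (pos 2,3,6,7,10,11,14,15): 0⊕1⊕0⊕1⊕1⊕1⊕1⊕0 = 1
s4 (pos 4,5,6,7,12,13,14,15): 1⊕1⊕0⊕1⊕0⊕0⊕1⊕0 = 0
s8 (pos 8,9,10,11,12,13,14,15): 1⊕0⊕1⊕1⊕0⊕0⊕1⊕0 = 0
Syndrome s8…s1 = 0011 → error at position 3.

0011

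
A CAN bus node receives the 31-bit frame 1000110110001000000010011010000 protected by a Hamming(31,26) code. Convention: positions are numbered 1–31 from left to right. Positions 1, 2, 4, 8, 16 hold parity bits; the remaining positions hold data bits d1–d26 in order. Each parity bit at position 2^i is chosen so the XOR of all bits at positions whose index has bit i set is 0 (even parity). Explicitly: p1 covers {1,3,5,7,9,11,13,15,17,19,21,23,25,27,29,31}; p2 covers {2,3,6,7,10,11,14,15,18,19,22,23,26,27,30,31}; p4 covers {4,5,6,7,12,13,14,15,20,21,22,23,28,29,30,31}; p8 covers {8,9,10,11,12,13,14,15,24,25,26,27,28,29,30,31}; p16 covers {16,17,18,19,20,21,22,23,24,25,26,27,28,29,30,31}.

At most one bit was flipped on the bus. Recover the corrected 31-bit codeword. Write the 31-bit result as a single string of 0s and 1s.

0000110110001000000010011010000

s1 (pos 1,3,5,7,9,11,13,15,17,19,21,23,25,27,29,31): 1⊕0⊕1⊕0⊕1⊕0⊕1⊕0⊕0⊕0⊕1⊕0⊕1⊕1⊕0⊕0 = 1
s2 (pos 2,3,6,7,10,11,14,15,18,19,22,23,26,27,30,31): 0⊕0⊕1⊕0⊕0⊕0⊕0⊕0⊕0⊕0⊕0⊕0⊕0⊕1⊕0⊕0 = 0
s4 (pos 4,5,6,7,12,13,14,15,20,21,22,23,28,29,30,31): 0⊕1⊕1⊕0⊕0⊕1⊕0⊕0⊕0⊕1⊕0⊕0⊕0⊕0⊕0⊕0 = 0
s8 (pos 8,9,10,11,12,13,14,15,24,25,26,27,28,29,30,31): 1⊕1⊕0⊕0⊕0⊕1⊕0⊕0⊕1⊕1⊕0⊕1⊕0⊕0⊕0⊕0 = 0
s16 (pos 16,17,18,19,20,21,22,23,24,25,26,27,28,29,30,31): 0⊕0⊕0⊕0⊕0⊕1⊕0⊕0⊕1⊕1⊕0⊕1⊕0⊕0⊕0⊕0 = 0
Syndrome s16…s1 = 00001 → error at position 1.
Flip position 1: 1000110110001000000010011010000 → 0000110110001000000010011010000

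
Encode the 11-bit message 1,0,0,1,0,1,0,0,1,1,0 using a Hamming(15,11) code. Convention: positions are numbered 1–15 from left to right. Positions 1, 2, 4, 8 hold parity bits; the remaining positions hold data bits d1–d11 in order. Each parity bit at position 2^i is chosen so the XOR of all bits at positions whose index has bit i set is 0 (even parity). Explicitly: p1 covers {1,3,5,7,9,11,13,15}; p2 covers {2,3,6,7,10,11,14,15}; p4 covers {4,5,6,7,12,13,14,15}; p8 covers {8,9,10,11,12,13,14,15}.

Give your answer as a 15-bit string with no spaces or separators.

Place data at non-parity positions: p1 p2 1 p4 0 0 1 p8 0 1 0 0 1 1 0
p1 (pos 1,3,5,7,9,11,13,15): XOR of data positions = 1⊕0⊕1⊕0⊕0⊕1⊕0 = 1
p2 (pos 2,3,6,7,10,11,14,15): XOR of data positions = 1⊕0⊕1⊕1⊕0⊕1⊕0 = 0
p4 (pos 4,5,6,7,12,13,14,15): XOR of data positions = 0⊕0⊕1⊕0⊕1⊕1⊕0 = 1
p8 (pos 8,9,10,11,12,13,14,15): XOR of data positions = 0⊕1⊕0⊕0⊕1⊕1⊕0 = 1
Codeword: 101100110100110

101100110100110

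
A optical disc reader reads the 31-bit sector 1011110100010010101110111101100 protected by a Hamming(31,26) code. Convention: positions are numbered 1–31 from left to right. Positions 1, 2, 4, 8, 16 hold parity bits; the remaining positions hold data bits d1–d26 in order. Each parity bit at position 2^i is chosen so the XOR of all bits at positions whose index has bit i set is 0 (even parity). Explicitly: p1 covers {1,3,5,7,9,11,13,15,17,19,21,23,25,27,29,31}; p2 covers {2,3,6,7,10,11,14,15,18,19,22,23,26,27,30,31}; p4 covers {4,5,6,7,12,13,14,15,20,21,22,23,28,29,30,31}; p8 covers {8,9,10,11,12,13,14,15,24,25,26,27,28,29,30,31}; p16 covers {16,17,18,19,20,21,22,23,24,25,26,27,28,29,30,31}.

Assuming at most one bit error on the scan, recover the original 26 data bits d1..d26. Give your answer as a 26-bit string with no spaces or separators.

s1 (pos 1,3,5,7,9,11,13,15,17,19,21,23,25,27,29,31): 1⊕1⊕1⊕0⊕0⊕0⊕0⊕1⊕1⊕1⊕1⊕1⊕1⊕0⊕1⊕0 = 0
s2 (pos 2,3,6,7,10,11,14,15,18,19,22,23,26,27,30,31): 0⊕1⊕1⊕0⊕0⊕0⊕0⊕1⊕0⊕1⊕0⊕1⊕1⊕0⊕0⊕0 = 0
s4 (pos 4,5,6,7,12,13,14,15,20,21,22,23,28,29,30,31): 1⊕1⊕1⊕0⊕1⊕0⊕0⊕1⊕1⊕1⊕0⊕1⊕1⊕1⊕0⊕0 = 0
s8 (pos 8,9,10,11,12,13,14,15,24,25,26,27,28,29,30,31): 1⊕0⊕0⊕0⊕1⊕0⊕0⊕1⊕1⊕1⊕1⊕0⊕1⊕1⊕0⊕0 = 0
s16 (pos 16,17,18,19,20,21,22,23,24,25,26,27,28,29,30,31): 0⊕1⊕0⊕1⊕1⊕1⊕0⊕1⊕1⊕1⊕1⊕0⊕1⊕1⊕0⊕0 = 0
Syndrome s16…s1 = 00000 → no error.
Read data bits from positions 3,5,6,7,9,10,11,12,13,14,15,17,18,19,20,21,22,23,24,25,26,27,28,29,30,31: 11100001001101110111101100

11100001001101110111101100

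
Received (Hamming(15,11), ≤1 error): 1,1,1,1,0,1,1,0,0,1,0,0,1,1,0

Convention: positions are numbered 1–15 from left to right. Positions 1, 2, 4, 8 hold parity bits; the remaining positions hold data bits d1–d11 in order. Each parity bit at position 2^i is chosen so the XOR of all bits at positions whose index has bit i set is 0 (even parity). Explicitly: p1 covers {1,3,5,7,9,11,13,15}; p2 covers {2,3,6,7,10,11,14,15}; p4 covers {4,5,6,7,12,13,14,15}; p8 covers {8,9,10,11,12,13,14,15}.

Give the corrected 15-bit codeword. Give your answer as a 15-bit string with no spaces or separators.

s1 (pos 1,3,5,7,9,11,13,15): 1⊕1⊕0⊕1⊕0⊕0⊕1⊕0 = 0
s2 (pos 2,3,6,7,10,11,14,15): 1⊕1⊕1⊕1⊕1⊕0⊕1⊕0 = 0
s4 (pos 4,5,6,7,12,13,14,15): 1⊕0⊕1⊕1⊕0⊕1⊕1⊕0 = 1
s8 (pos 8,9,10,11,12,13,14,15): 0⊕0⊕1⊕0⊕0⊕1⊕1⊕0 = 1
Syndrome s8…s1 = 1100 → error at position 12.
Flip position 12: 111101100100110 → 111101100101110

111101100101110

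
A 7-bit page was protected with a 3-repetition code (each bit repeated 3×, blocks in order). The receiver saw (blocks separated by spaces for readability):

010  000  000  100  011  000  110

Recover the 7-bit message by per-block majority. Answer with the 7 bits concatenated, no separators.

0000101

Block 1 (010): 1 one → 0
Block 2 (000): 0 ones → 0
Block 3 (000): 0 ones → 0
Block 4 (100): 1 one → 0
Block 5 (011): 2 ones → 1
Block 6 (000): 0 ones → 0
Block 7 (110): 2 ones → 1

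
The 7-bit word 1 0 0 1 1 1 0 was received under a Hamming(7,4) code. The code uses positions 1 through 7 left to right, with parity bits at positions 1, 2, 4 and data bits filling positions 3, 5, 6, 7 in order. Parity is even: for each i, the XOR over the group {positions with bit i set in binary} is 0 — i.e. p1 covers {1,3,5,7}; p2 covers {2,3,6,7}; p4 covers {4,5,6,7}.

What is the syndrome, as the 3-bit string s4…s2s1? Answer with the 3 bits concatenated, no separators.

s1 (pos 1,3,5,7): 1⊕0⊕1⊕0 = 0
s2 (pos 2,3,6,7): 0⊕0⊕1⊕0 = 1
s4 (pos 4,5,6,7): 1⊕1⊕1⊕0 = 1
Syndrome s4…s1 = 110 → error at position 6.

110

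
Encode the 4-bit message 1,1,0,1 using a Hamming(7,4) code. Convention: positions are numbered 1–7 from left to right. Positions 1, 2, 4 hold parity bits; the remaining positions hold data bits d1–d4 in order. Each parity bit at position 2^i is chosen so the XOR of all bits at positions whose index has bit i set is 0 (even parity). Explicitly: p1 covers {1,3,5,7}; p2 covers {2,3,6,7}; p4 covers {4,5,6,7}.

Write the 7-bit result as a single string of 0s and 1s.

1010101

Place data at non-parity positions: p1 p2 1 p4 1 0 1
p1 (pos 1,3,5,7): XOR of data positions = 1⊕1⊕1 = 1
p2 (pos 2,3,6,7): XOR of data positions = 1⊕0⊕1 = 0
p4 (pos 4,5,6,7): XOR of data positions = 1⊕0⊕1 = 0
Codeword: 1010101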